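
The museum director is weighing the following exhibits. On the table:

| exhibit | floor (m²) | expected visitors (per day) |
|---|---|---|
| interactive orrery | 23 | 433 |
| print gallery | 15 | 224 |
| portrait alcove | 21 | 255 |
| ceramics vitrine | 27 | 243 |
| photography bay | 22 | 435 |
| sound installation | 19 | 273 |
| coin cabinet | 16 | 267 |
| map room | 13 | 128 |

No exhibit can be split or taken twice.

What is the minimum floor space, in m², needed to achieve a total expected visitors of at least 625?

Need the lightest bundle worth ≥ 625.
print gallery + photography bay: 659 expected visitors at 37 m².
No combination under 37 m² hits 625.

37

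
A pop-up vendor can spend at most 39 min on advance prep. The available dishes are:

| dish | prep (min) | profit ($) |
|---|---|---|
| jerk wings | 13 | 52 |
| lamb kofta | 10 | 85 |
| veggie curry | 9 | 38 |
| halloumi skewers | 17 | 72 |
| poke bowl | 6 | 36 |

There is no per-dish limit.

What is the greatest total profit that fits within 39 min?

The ratio heuristic lands on 3×lamb kofta + poke bowl (291) but leaves 3 min idle.
Replace poke bowl with veggie curry: the trade gains 2 net, giving 293 at 39 min.

293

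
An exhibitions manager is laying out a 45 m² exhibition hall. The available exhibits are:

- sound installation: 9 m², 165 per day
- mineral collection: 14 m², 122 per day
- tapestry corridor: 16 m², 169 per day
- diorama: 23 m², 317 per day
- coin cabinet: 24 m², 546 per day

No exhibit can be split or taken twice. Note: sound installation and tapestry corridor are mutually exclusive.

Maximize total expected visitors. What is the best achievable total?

715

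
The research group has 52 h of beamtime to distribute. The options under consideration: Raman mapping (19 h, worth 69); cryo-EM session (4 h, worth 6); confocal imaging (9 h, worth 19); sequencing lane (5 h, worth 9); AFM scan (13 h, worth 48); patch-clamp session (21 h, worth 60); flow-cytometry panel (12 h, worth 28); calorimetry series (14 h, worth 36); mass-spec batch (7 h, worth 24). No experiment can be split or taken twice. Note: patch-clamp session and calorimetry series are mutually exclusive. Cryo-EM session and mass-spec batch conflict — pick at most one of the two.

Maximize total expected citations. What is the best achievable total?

By expected citations per h: AFM scan 3.69, Raman mapping 3.63, mass-spec batch 3.43, patch-clamp session 2.86 lead.
The ratio ordering already packs tightly: Raman mapping + AFM scan + flow-cytometry panel + mass-spec batch, 51 h, 169.

169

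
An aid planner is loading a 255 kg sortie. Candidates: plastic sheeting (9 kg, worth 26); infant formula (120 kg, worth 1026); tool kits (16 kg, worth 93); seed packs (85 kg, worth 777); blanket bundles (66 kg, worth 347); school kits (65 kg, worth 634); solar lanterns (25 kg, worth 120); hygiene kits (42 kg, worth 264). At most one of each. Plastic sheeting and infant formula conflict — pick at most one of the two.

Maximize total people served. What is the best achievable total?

Taking the top-ratio supplies first gives plastic sheeting + tool kits + seed packs + school kits + solar lanterns + hygiene kits for 1914 (242 kg).
Reworking the packing: infant formula + seed packs + hygiene kits uses 247 kg and improves the total to 2067.

2067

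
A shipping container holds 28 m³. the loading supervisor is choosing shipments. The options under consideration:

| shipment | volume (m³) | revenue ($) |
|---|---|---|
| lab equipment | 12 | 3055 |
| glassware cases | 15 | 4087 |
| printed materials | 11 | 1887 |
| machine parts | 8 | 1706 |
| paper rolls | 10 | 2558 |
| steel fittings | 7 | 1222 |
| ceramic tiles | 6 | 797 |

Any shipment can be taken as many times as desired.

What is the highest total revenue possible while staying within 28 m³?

7142

A density-first pass picks glassware cases + paper rolls — 6645 at 25 m³.
Replace paper rolls with lab equipment: the trade gains 497 net, giving 7142 at 27 m³.
That's the maximum — no swap from here does better than 7142.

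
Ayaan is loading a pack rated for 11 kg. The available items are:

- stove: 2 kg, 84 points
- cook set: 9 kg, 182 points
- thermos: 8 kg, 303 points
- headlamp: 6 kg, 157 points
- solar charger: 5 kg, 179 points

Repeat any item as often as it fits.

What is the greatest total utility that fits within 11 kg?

431

By utility per kg: stove 42.00, thermos 37.88, solar charger 35.80 lead.
Filling by ratio: 5×stove for 420, with 1 kg left unused.
Replace 2×stove with solar charger: the trade gains 11 net, giving 431 at 11 kg.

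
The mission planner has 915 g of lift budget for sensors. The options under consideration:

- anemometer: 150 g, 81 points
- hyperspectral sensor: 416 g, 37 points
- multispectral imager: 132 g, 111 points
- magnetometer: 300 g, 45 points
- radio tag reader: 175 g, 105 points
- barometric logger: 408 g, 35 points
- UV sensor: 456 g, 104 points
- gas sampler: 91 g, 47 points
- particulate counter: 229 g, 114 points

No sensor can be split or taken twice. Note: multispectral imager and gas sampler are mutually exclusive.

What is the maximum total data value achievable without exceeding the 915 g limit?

411

Density check — multispectral imager 0.84, radio tag reader 0.60, anemometer 0.54, gas sampler 0.52 are the best per g.
Taking anemometer + multispectral imager + radio tag reader + particulate counter: 686 g used, 411 in data value.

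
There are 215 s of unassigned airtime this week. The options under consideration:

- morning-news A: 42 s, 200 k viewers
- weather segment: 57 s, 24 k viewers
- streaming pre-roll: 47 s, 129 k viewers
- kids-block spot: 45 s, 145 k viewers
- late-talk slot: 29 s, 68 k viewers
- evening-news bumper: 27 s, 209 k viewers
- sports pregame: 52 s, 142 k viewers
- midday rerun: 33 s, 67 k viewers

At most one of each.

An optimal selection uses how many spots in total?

5

Best achievable expected reach is 825.
For example morning-news A + streaming pre-roll + kids-block spot + evening-news bumper + sports pregame achieves it, using 213 s.
All optima have 5 spots.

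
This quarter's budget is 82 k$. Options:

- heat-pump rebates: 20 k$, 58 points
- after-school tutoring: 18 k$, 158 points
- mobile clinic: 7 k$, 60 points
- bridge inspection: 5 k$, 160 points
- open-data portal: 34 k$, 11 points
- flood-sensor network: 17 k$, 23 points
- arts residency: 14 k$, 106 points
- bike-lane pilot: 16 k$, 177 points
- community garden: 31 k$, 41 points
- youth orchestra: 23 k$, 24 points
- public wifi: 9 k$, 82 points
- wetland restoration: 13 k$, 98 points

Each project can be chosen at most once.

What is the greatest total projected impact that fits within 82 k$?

841

Density check — bridge inspection 32.00, bike-lane pilot 11.06, public wifi 9.11 are the best per k$.
The ratio ordering already packs tightly: after-school tutoring + mobile clinic + bridge inspection + arts residency + bike-lane pilot + public wifi + wetland restoration, 82 k$, 841.
The closest alternative, after-school tutoring + bridge inspection + arts residency + bike-lane pilot + public wifi + wetland restoration, reaches only 781.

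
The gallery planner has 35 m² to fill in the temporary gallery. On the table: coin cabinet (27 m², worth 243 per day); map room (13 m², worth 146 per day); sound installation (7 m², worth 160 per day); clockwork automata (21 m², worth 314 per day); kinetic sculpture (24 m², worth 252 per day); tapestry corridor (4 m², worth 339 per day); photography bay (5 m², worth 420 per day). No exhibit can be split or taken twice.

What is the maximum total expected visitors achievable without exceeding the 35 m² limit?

1073

Filling by ratio: map room + sound installation + tapestry corridor + photography bay for 1065, with 6 m² left unused.
The 20 m² tied up in map room and sound installation is better spent on clockwork automata — total rises to 1073 (30 m²).
Nothing else within 35 m² beats 1073.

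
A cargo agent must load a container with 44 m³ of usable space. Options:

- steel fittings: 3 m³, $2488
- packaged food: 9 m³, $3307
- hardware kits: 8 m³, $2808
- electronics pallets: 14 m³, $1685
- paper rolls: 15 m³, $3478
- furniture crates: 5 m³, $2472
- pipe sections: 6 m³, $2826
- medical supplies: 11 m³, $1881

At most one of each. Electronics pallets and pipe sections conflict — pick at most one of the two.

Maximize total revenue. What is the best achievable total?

Best packing: steel fittings + packaged food + hardware kits + furniture crates + pipe sections + medical supplies — 42 m³, 15782 total.
That's the maximum — no feasible swap from here does better than 15782.

15782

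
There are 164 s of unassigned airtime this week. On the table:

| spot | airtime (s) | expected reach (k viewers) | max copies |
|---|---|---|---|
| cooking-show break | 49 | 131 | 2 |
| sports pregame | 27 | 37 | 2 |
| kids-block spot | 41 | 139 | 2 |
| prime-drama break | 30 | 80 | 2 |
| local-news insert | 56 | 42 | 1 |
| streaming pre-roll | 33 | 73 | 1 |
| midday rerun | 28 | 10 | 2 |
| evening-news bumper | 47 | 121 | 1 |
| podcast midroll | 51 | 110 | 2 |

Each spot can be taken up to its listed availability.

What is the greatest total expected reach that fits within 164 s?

489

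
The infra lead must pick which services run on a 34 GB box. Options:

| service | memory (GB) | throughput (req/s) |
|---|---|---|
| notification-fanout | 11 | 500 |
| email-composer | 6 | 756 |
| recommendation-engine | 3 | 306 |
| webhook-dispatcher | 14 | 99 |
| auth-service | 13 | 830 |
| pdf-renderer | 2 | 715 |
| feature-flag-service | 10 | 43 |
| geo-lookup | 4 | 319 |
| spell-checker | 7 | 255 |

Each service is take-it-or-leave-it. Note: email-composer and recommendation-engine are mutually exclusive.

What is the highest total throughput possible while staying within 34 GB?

Taking email-composer + auth-service + pdf-renderer + geo-lookup + spell-checker: 32 GB used, 2875 in throughput.
Nothing else feasible within 34 GB beats 2875.

2875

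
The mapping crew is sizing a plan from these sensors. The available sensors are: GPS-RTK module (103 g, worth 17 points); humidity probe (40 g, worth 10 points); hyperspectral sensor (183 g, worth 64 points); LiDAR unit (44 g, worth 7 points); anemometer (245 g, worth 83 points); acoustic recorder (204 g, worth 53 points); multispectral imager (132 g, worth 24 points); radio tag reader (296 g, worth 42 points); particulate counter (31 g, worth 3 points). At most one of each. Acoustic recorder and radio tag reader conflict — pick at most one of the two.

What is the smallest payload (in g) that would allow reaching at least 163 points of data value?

Need the lightest bundle worth ≥ 163.
humidity probe + hyperspectral sensor + LiDAR unit + anemometer: 164 data value at 512 g.
No combination under 512 g hits 163.

512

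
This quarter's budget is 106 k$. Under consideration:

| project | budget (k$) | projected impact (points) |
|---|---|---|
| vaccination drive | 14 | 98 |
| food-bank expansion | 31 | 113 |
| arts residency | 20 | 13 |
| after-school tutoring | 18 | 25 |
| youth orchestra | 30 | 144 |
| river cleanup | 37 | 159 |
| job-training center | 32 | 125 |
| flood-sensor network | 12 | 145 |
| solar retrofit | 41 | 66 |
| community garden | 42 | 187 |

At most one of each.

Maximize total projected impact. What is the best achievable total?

589

A density-first pass picks vaccination drive + youth orchestra + flood-sensor network + community garden — 574 at 98 k$.
The 30 k$ tied up in youth orchestra is better spent on river cleanup — total rises to 589 (105 k$).
Every other selection either busts 106 k$ or fails to beat 589.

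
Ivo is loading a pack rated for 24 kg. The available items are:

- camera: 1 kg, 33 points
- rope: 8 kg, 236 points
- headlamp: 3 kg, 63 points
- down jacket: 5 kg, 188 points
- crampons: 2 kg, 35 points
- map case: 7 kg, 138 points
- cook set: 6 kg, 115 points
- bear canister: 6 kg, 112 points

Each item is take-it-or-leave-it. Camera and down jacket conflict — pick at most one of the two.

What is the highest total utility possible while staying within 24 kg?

637

By utility per kg: down jacket 37.60, camera 33.00, rope 29.50, headlamp 21.00 lead.
Rope + headlamp + down jacket + crampons + cook set uses 24 of the 24 kg and totals 637.
No other feasible combination exceeds 637.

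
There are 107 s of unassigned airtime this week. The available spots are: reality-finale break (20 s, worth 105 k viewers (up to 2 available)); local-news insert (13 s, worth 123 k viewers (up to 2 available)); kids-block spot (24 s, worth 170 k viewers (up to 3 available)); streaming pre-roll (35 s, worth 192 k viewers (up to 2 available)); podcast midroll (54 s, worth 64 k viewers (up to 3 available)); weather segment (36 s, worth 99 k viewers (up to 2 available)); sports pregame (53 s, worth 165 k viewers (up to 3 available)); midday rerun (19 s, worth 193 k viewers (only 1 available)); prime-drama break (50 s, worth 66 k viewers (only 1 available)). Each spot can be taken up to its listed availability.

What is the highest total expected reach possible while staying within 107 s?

826

Density check — midday rerun 10.16, local-news insert 9.46, kids-block spot 7.08, streaming pre-roll 5.49 are the best per s.
Taking the top-ratio spots first gives 2×local-news insert + 2×kids-block spot + midday rerun for 779 (93 s).
The 13 s tied up in local-news insert is better spent on kids-block spot — total rises to 826 (104 s).
The spare 3 s is too small for any remaining spot, and no exchange beats 826.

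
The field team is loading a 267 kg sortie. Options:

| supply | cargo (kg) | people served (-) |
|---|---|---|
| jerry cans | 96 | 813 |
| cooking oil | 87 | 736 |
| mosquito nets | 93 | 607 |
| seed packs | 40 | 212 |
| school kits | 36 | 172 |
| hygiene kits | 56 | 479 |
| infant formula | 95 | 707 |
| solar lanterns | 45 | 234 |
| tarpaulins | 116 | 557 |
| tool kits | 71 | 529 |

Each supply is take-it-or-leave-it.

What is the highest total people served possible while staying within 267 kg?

Ranking by ratio (people served/kg): hygiene kits 8.55, jerry cans 8.47, cooking oil 8.46.
Greedy by ratio would take jerry cans + cooking oil + hygiene kits: 239 kg used, total 2028.
Replace hygiene kits with tool kits: the trade gains 50 net, giving 2078 at 254 kg.
Nothing else within 267 kg beats 2078.

2078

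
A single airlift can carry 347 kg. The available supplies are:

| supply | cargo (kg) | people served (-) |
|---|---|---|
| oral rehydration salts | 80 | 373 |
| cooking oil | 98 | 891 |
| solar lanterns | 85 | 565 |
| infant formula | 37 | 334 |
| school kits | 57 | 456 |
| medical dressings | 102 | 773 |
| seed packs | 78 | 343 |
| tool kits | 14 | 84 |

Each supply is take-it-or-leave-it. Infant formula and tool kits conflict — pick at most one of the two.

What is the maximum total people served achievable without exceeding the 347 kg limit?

2685

Cooking oil + solar lanterns + school kits + medical dressings uses 342 of the 347 kg and totals 2685.
No other feasible combination exceeds 2685.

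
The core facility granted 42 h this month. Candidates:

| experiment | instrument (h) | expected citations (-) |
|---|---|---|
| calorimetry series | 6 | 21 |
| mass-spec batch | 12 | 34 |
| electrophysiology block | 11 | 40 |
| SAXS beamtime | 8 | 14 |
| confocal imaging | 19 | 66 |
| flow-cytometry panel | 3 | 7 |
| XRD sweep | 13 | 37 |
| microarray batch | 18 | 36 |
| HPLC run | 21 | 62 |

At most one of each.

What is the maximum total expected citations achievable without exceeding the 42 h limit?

140

A density-first pass picks calorimetry series + electrophysiology block + confocal imaging + flow-cytometry panel — 134 at 39 h.
Replace calorimetry series and flow-cytometry panel with mass-spec batch: the trade gains 6 net, giving 140 at 42 h.
Runner-up calorimetry series + electrophysiology block + confocal imaging + flow-cytometry panel tops out at 134.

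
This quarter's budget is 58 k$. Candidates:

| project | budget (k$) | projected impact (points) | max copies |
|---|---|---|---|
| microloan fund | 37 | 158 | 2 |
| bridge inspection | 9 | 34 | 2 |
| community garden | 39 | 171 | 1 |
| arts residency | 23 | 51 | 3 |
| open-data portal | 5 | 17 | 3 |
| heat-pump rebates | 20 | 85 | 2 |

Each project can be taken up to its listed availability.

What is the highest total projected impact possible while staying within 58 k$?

Density check — community garden 4.38, microloan fund 4.27, heat-pump rebates 4.25, bridge inspection 3.78 are the best per k$.
Greedy by ratio would take 2×bridge inspection + community garden: 57 k$ used, total 239.
The 57 k$ tied up in 2×bridge inspection and community garden is better spent on microloan fund + heat-pump rebates — total rises to 243 (57 k$).
Nothing else within 58 k$ beats 243.

243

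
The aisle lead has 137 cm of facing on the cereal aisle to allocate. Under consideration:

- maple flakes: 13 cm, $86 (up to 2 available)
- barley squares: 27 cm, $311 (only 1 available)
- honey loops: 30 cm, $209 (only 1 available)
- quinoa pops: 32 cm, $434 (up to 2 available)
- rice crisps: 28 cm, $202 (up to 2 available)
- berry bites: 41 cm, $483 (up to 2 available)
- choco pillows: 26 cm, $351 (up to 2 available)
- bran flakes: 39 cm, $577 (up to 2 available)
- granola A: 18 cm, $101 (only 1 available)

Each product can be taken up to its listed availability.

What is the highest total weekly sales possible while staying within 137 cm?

Best packing: quinoa pops + choco pillows + 2×bran flakes — 136 cm, 1939 total.

1939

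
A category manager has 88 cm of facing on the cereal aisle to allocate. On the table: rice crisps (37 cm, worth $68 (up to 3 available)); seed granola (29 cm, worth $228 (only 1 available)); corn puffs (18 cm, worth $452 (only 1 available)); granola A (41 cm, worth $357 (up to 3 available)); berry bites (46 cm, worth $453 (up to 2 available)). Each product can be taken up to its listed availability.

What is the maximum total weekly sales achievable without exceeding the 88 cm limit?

1037

Ranking by ratio (weekly sales/cm): corn puffs 25.11, berry bites 9.85, granola A 8.71, seed granola 7.86.
Filling by ratio: corn puffs + berry bites for 905, with 24 cm left unused.
Dropping berry bites frees 46 cm; slotting in seed granola + granola A (70 cm) lifts the total to 1037 at 88 cm.
That's the maximum — no swap from here does better than 1037.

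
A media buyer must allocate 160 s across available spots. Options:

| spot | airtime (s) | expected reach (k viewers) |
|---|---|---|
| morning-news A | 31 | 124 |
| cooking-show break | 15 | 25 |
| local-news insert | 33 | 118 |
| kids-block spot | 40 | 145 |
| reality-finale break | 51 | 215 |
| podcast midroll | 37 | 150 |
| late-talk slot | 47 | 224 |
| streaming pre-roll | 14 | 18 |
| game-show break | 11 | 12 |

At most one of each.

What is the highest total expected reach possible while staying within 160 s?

A density-first pass picks cooking-show break + reality-finale break + podcast midroll + late-talk slot — 614 at 150 s.
Replace cooking-show break and reality-finale break with morning-news A + kids-block spot: the trade gains 29 net, giving 643 at 155 s.
Runner-up local-news insert + kids-block spot + podcast midroll + late-talk slot tops out at 637.

643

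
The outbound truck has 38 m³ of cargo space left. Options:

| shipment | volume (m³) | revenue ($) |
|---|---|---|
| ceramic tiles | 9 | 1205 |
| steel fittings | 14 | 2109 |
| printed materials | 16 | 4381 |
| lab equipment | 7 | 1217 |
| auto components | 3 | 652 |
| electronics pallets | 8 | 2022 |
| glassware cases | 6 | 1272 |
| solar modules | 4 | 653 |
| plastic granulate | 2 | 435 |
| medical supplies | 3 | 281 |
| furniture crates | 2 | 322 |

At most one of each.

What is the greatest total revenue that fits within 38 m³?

Taking the top-ratio shipments first gives printed materials + auto components + electronics pallets + glassware cases + plastic granulate + furniture crates for 9084 (37 m³).
Replace auto components with solar modules: the trade gains 1 net, giving 9085 at 38 m³.
Nothing else within 38 m³ beats 9085.

9085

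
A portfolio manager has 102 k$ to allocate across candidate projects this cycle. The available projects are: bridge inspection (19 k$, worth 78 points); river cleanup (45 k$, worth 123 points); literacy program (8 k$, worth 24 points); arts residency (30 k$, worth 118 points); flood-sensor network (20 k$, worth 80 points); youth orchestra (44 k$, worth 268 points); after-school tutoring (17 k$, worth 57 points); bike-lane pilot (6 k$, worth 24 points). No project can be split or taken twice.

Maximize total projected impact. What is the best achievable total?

Density check — youth orchestra 6.09, bridge inspection 4.11, flood-sensor network 4.00 are the best per k$.
Greedy by ratio would take bridge inspection + literacy program + flood-sensor network + youth orchestra + bike-lane pilot: 97 k$ used, total 474.
Replace bridge inspection and bike-lane pilot with arts residency: the trade gains 16 net, giving 490 at 102 k$.
That's the maximum — no swap from here does better than 490.

490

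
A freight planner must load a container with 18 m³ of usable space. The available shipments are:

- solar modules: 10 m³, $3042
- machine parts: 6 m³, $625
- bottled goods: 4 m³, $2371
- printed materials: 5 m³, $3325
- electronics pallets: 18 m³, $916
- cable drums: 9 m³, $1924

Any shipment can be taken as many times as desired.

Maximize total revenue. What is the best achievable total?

Taking the top-ratio shipments first gives 3×printed materials for 9975 (15 m³).
The 5 m³ tied up in printed materials is better spent on 2×bottled goods — total rises to 11392 (18 m³).
No other feasible combination exceeds 11392.

11392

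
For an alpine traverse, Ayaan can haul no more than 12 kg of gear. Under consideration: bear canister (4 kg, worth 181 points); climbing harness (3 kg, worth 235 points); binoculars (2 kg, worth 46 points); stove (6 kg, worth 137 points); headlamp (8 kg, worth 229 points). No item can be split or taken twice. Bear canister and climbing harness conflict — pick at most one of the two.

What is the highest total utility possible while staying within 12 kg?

464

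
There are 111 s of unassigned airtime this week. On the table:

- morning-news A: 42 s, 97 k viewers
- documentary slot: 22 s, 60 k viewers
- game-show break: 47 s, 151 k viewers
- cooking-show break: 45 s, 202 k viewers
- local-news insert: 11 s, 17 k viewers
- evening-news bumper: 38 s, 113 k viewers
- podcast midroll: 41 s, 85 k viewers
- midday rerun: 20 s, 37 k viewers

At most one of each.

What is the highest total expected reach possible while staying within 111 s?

375

By expected reach per s: cooking-show break 4.49, game-show break 3.21, evening-news bumper 2.97, documentary slot 2.73 lead.
Filling by ratio: game-show break + cooking-show break + local-news insert for 370, with 8 s left unused.
Replace game-show break and local-news insert with documentary slot + evening-news bumper: the trade gains 5 net, giving 375 at 105 s.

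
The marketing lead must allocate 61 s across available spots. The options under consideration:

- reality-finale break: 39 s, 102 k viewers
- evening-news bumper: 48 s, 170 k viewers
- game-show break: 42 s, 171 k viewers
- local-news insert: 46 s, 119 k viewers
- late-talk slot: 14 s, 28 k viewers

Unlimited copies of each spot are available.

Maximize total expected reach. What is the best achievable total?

By expected reach per s: game-show break 4.07, evening-news bumper 3.54, reality-finale break 2.62, local-news insert 2.59 lead.
The ratio ordering already packs tightly: game-show break + late-talk slot, 56 s, 199.
That's the maximum — no swap from here does better than 199.

199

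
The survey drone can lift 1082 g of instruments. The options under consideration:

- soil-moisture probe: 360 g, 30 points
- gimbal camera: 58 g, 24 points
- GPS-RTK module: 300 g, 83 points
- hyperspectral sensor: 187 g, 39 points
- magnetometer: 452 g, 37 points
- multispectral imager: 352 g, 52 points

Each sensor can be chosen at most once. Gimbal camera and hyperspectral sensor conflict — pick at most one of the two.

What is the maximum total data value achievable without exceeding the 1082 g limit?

189

Taking soil-moisture probe + gimbal camera + GPS-RTK module + multispectral imager: 1070 g used, 189 in data value.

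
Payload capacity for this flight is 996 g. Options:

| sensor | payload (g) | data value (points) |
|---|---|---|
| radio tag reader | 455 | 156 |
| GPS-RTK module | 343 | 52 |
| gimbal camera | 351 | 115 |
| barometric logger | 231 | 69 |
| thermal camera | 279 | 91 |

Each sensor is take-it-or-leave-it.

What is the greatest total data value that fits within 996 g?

Filling by ratio: radio tag reader + gimbal camera for 271, with 190 g left unused.
Dropping gimbal camera frees 351 g; slotting in barometric logger + thermal camera (510 g) lifts the total to 316 at 965 g.

316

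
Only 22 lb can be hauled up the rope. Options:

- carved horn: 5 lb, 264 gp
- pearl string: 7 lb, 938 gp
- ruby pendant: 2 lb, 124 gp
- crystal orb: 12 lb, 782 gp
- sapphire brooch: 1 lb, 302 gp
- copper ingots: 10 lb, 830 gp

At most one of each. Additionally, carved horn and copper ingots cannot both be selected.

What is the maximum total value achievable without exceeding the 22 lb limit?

2194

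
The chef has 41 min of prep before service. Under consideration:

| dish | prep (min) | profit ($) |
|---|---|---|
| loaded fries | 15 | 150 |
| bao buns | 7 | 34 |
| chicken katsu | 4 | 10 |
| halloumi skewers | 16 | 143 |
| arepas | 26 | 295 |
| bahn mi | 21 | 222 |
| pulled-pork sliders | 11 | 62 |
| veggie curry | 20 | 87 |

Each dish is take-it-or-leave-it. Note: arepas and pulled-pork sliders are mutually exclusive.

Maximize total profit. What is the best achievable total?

445

Density check — arepas 11.35, bahn mi 10.57, loaded fries 10.00 are the best per min.
The ratio ordering already packs tightly: loaded fries + arepas, 41 min, 445.
Every other selection either busts 41 min or breaks a pairing rule or fails to beat 445.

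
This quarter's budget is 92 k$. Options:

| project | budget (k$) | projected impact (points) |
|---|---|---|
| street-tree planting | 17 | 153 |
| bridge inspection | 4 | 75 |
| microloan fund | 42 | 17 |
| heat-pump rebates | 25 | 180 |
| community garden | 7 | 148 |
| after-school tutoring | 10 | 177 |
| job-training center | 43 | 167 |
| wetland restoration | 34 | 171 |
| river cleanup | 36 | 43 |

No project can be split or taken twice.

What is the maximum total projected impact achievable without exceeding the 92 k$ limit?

756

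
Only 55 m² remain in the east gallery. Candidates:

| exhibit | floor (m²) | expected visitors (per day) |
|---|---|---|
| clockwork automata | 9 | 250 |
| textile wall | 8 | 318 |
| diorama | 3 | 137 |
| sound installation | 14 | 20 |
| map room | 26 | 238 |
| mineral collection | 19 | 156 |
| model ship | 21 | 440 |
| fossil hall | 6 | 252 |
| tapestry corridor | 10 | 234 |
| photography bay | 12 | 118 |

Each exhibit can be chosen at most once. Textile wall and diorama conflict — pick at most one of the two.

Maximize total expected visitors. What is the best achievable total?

Density check — diorama 45.67, fossil hall 42.00, textile wall 39.75 are the best per m².
Taking clockwork automata + textile wall + model ship + fossil hall + tapestry corridor: 54 m² used, 1494 in expected visitors.
Next best is clockwork automata + diorama + model ship + fossil hall + tapestry corridor at 1313 (49 m²) — short by 181.

1494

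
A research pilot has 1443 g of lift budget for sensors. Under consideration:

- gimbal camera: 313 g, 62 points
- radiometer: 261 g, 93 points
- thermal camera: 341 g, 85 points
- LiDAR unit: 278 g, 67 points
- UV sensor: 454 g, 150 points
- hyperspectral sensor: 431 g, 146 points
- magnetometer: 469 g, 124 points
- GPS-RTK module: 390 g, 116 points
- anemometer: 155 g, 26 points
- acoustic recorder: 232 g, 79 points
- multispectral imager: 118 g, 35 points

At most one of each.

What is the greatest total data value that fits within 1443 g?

469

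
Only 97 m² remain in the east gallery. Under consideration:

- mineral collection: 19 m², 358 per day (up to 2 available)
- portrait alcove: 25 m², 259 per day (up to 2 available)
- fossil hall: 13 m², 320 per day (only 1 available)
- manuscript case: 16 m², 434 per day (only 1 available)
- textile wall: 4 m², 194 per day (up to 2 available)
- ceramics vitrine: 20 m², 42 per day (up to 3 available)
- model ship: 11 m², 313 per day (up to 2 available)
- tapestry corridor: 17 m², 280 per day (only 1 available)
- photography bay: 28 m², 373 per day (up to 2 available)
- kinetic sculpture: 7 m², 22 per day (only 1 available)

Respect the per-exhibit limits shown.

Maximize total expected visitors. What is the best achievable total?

2484

Density check — textile wall 48.50, model ship 28.45, manuscript case 27.12 are the best per m².
Best packing: 2×mineral collection + fossil hall + manuscript case + 2×textile wall + 2×model ship — 97 m², 2484 total.
Nothing else within 97 m² beats 2484.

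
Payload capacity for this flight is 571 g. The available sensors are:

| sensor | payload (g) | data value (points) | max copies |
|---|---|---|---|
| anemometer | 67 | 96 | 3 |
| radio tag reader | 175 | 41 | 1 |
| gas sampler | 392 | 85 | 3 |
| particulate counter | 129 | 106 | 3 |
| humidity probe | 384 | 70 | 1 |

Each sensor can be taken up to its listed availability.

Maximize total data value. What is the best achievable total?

510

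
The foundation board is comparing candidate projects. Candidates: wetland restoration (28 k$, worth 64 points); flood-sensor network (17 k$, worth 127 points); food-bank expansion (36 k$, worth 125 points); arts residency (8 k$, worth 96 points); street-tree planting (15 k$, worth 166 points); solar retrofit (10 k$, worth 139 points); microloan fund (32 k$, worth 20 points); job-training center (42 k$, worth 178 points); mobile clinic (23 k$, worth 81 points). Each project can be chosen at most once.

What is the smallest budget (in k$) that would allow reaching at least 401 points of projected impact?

Need the lightest bundle worth ≥ 401.
arts residency + street-tree planting + solar retrofit reaches 401 using 33 k$.
Below 33 k$ the best achievable stays under 401.

33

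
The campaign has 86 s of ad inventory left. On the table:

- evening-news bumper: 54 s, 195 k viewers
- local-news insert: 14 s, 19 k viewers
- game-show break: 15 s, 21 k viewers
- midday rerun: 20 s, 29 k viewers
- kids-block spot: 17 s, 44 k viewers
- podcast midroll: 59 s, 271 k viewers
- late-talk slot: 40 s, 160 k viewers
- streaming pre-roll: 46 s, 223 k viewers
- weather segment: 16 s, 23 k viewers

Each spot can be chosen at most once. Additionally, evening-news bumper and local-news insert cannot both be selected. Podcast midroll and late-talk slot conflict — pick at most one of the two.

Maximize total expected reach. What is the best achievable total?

383

The ratio ordering already packs tightly: late-talk slot + streaming pre-roll, 86 s, 383.
The closest alternative, kids-block spot + podcast midroll, reaches only 315.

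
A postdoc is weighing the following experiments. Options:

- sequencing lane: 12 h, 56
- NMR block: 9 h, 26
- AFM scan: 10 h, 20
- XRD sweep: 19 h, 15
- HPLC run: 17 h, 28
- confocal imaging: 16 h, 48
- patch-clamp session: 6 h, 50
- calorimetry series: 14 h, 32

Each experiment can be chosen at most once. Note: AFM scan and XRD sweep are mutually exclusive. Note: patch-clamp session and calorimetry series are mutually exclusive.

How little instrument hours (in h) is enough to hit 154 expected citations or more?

Need the lightest bundle worth ≥ 154.
sequencing lane + confocal imaging + patch-clamp session reaches 154 using 34 h.
Any bundle with less than 34 h falls short of 154.

34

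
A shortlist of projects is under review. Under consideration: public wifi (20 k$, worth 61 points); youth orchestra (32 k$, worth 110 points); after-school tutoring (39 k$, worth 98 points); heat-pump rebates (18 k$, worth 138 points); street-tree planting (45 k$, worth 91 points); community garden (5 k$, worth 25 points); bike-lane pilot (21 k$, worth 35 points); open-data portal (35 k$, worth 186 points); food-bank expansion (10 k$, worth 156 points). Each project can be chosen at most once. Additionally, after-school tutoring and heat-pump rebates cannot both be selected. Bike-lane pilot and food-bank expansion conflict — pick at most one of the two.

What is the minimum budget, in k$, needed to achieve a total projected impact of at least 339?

45

Look for the lowest-budget combination reaching 339.
open-data portal + food-bank expansion: 342 projected impact at 45 k$.
No combination under 45 k$ hits 339.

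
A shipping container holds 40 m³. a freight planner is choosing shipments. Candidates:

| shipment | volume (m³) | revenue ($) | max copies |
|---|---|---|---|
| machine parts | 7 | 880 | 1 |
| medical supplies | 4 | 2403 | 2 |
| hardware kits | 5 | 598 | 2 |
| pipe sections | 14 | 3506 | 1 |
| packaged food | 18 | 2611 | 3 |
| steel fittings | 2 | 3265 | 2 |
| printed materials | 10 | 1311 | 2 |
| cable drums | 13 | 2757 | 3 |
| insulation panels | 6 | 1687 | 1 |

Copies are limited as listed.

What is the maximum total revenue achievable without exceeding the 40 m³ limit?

17599

Ranking by ratio (revenue/m³): steel fittings 1632.50, medical supplies 600.75, insulation panels 281.17, pipe sections 250.43.
Greedy by ratio would take machine parts + 2×medical supplies + pipe sections + 2×steel fittings + insulation panels: 39 m³ used, total 17409.
Dropping machine parts and insulation panels frees 13 m³; slotting in cable drums (13 m³) lifts the total to 17599 at 39 m³.
That's the maximum — no swap from here does better than 17599.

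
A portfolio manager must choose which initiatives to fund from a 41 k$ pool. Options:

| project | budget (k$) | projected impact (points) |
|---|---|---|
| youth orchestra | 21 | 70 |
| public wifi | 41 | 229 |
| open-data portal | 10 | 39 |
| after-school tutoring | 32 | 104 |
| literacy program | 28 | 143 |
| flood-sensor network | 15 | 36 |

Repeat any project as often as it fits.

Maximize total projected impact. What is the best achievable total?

229

Public wifi uses 41 of the 41 k$ and totals 229.
That's the maximum — no swap from here does better than 229.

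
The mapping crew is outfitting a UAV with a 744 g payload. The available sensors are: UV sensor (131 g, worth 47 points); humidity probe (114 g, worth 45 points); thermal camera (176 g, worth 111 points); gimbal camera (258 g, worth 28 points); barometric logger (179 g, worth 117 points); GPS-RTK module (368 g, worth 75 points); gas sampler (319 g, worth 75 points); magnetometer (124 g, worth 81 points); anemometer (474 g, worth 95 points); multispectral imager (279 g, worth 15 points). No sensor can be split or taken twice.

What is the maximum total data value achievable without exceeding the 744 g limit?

Taking UV sensor + humidity probe + thermal camera + barometric logger + magnetometer: 724 g used, 401 in data value.
The closest alternative, UV sensor + thermal camera + barometric logger + magnetometer, reaches only 356.

401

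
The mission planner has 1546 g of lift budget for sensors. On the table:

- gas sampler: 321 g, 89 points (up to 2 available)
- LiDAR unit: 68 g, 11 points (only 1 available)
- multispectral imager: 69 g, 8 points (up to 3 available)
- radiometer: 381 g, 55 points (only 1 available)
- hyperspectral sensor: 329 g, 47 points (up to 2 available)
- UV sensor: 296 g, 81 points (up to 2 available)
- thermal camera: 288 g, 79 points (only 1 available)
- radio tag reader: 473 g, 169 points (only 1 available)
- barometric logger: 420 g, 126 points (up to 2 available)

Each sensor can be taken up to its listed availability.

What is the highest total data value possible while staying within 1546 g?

A density-first pass picks LiDAR unit + 2×multispectral imager + radio tag reader + 2×barometric logger — 448 at 1519 g.
Replace LiDAR unit and 2×multispectral imager and barometric logger with 2×gas sampler: the trade gains 25 net, giving 473 at 1535 g.
That's the maximum — no swap from here does better than 473.

473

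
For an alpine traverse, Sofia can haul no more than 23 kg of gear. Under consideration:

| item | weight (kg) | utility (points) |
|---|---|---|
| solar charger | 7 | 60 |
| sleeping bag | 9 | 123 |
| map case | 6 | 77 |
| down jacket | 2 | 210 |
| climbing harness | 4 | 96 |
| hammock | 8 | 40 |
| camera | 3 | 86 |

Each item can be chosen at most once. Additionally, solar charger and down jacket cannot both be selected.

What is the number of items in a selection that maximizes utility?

4

Optimal total is 515.
One optimal bundle: sleeping bag + down jacket + climbing harness + camera (18 kg).
All optima have 4 items.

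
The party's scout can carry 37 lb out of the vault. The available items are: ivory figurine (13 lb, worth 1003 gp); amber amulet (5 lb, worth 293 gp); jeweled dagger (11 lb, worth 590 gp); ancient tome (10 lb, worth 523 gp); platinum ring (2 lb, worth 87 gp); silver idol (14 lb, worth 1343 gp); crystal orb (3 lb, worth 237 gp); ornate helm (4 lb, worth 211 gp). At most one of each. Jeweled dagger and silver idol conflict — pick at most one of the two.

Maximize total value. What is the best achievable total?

Taking ivory figurine + amber amulet + platinum ring + silver idol + crystal orb: 37 lb used, 2963 in value.
Next best is ivory figurine + platinum ring + silver idol + crystal orb + ornate helm at 2881 (36 lb) — short by 82.

2963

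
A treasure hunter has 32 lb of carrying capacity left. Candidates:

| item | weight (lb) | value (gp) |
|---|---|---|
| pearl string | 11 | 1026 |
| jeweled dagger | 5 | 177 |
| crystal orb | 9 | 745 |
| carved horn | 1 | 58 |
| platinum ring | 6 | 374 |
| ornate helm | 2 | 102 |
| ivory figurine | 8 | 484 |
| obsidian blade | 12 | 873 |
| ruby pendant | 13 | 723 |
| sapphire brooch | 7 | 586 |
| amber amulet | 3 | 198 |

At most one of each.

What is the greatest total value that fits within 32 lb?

2657

By value per lb: pearl string 93.27, sapphire brooch 83.71, crystal orb 82.78, obsidian blade 72.75 lead.
The ratio heuristic lands on pearl string + crystal orb + carved horn + sapphire brooch + amber amulet (2613) but leaves 1 lb idle.
Dropping carved horn frees 1 lb; slotting in ornate helm (2 lb) lifts the total to 2657 at 32 lb.
Nothing else within 32 lb beats 2657.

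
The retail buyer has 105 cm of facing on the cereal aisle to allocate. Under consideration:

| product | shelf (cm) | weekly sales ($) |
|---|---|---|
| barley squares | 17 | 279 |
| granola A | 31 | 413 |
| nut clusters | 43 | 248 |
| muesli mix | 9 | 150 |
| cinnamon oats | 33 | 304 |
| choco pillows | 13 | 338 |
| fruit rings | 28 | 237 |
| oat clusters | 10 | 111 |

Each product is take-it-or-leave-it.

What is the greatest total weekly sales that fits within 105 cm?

1484

Taking the top-ratio products first gives barley squares + granola A + muesli mix + choco pillows + oat clusters for 1291 (80 cm).
Replace oat clusters with cinnamon oats: the trade gains 193 net, giving 1484 at 103 cm.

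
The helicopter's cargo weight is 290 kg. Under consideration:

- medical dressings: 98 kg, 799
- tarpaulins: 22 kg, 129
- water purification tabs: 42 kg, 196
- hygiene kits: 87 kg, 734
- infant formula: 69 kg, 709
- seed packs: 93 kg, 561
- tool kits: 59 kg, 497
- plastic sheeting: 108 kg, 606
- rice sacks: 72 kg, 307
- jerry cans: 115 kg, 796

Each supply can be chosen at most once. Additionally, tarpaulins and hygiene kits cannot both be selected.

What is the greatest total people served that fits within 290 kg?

2330

By people served per kg: infant formula 10.28, hygiene kits 8.44, tool kits 8.42 lead.
Medical dressings + tarpaulins + water purification tabs + infant formula + tool kits uses 290 of the 290 kg and totals 2330.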